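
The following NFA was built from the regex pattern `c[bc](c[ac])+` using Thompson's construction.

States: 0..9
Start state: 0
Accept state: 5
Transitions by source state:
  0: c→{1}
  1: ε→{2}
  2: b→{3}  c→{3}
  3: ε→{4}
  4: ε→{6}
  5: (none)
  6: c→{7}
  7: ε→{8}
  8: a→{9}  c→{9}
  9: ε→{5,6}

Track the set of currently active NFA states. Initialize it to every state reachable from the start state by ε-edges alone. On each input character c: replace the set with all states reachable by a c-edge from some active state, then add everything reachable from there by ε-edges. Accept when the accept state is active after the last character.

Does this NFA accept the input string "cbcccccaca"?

initial (ε-close {0}): {0}
'c' @ 1: {1,2}
'b' @ 2: {3,4,6}
'c' @ 3: {7,8}
'c' @ 4: {5,6,9}  ✓accept
'c' @ 5: {7,8}
'c' @ 6: {5,6,9}  ✓accept
'c' @ 7: {7,8}
'a' @ 8: {5,6,9}  ✓accept
'c' @ 9: {7,8}
'a' @ 10: {5,6,9}  ✓accept
final: {5,6,9}; accept 5 in set

Answer: ACCEPT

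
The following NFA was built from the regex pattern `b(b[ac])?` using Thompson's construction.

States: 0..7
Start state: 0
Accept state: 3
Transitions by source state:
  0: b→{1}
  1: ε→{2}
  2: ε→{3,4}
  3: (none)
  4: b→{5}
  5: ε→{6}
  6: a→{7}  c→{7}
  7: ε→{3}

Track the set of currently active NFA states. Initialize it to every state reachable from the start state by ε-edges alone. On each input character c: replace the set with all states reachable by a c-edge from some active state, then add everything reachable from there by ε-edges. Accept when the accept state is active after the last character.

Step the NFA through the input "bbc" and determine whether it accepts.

start: ε-closure({0}) = {0}
'b' @ 1: {1,2,3,4}  (accept∈set)
'b' @ 2: {5,6}
'c' @ 3: {3,7}  (accept∈set)
final: {3,7}; accept 3 in set

Answer: ACCEPT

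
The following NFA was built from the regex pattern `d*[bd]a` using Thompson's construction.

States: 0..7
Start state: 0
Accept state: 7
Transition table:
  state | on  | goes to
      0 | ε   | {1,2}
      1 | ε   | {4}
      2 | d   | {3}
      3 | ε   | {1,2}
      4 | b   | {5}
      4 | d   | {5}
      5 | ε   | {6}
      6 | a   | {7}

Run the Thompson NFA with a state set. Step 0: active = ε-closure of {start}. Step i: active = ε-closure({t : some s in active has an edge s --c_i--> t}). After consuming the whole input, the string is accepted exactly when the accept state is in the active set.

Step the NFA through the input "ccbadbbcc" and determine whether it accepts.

S₀ = ε-closure({0}) = {0,1,2,4}
'c' @ 1: {}  — state set empty
rest 'cbadbbcc' ignored (set empty)
after full input: {}  (accept=7 not in)

Answer: REJECT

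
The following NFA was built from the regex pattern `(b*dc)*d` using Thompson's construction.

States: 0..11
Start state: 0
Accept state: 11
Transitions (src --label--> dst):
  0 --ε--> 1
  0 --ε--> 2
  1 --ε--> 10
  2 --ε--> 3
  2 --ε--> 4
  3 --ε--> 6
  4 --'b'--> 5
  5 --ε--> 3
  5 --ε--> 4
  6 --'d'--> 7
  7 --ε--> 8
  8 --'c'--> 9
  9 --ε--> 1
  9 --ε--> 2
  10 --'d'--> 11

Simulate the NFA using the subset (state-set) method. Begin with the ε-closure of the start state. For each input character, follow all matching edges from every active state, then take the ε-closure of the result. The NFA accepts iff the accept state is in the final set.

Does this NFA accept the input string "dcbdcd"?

Answer: ACCEPT

Steps:
initial (ε-close {0}): {0,1,2,3,4,6,10}
'd' @ 1: {7,8,11}  ✓accept
'c' @ 2: {1,2,3,4,6,9,10}
'b' @ 3: {3,4,5,6}
'd' @ 4: {7,8}
'c' @ 5: {1,2,3,4,6,9,10}
'd' @ 6: {7,8,11}  ✓accept
final: {7,8,11}; accept 11 in set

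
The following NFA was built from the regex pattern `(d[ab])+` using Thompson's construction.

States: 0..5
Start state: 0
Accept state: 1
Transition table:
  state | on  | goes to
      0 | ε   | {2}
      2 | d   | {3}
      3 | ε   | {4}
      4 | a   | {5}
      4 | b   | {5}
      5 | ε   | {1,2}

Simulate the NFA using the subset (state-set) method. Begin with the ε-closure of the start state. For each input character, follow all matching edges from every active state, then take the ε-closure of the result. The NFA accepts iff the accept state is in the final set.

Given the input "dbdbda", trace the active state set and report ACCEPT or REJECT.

Answer: ACCEPT

Trace:
start: ε-closure({0}) = {0,2}
'd' @ 1: {3,4}
'b' @ 2: {1,2,5}  [accepting]
'd' @ 3: {3,4}
'b' @ 4: {1,2,5}  [accepting]
'd' @ 5: {3,4}
'a' @ 6: {1,2,5}  [accepting]
end set {1,2,5} — state 1 in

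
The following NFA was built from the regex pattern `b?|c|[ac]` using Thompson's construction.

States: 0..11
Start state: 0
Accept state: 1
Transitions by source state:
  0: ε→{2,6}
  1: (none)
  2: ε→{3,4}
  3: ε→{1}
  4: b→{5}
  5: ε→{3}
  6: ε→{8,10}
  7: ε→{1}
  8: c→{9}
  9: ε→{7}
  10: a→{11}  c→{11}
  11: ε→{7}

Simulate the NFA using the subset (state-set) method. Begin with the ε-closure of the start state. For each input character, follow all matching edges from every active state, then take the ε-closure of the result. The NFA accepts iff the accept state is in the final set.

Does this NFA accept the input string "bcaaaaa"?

S₀ = ε-closure({0}) = {0,1,2,3,4,6,8,10}
'b' @ 1: {1,3,5}  ✓accept
'c' @ 2: {}  — no active states
rest 'aaaaa' ignored (set empty)
final: {}; accept 1 not in set

Answer: REJECT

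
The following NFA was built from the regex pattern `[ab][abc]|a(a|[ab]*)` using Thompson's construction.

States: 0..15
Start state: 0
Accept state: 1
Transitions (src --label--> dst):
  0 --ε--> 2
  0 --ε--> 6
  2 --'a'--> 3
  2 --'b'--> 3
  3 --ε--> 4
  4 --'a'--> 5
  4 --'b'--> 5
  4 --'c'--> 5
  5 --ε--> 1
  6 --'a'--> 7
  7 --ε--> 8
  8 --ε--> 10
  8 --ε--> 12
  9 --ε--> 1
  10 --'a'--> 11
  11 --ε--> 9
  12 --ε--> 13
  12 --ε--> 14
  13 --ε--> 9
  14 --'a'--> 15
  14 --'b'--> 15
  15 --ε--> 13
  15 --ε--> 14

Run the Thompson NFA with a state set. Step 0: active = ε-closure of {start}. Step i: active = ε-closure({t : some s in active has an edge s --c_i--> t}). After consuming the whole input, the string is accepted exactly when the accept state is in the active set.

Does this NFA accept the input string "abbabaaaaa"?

Answer: ACCEPT

Derivation:
start: ε-closure({0}) = {0,2,6}
'a' @ 1: {1,3,4,7,8,9,10,12,13,14}  [accepting]
'b' @ 2: {1,5,9,13,14,15}  [accepting]
'b' @ 3: {1,9,13,14,15}  [accepting]
'a' @ 4: {1,9,13,14,15}  [accepting]
'b' @ 5: {1,9,13,14,15}  [accepting]
'a' @ 6: {1,9,13,14,15}  [accepting]
'a' @ 7: {1,9,13,14,15}  [accepting]
'a' @ 8: {1,9,13,14,15}  [accepting]
'a' @ 9: {1,9,13,14,15}  [accepting]
'a' @ 10: {1,9,13,14,15}  [accepting]
final: {1,9,13,14,15}; accept 1 in set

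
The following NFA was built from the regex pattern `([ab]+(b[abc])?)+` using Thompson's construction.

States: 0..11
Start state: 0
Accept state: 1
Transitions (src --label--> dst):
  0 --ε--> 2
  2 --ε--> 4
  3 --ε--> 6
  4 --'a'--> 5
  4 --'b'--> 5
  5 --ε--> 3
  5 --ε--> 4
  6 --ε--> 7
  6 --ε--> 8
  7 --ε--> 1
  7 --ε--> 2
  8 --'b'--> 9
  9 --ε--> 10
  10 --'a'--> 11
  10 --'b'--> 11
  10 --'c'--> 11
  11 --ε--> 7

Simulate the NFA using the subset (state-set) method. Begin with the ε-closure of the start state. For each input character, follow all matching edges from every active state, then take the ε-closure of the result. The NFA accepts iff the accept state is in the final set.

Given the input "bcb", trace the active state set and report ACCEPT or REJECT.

Answer: REJECT

Derivation:
S₀ = ε-closure({0}) = {0,2,4}
'b' @ 1: {1,2,3,4,5,6,7,8}  ✓accept
'c' @ 2: {}  — dead — no transitions
rest 'b' ignored (set empty)
after full input: {}  (accept=1 not in)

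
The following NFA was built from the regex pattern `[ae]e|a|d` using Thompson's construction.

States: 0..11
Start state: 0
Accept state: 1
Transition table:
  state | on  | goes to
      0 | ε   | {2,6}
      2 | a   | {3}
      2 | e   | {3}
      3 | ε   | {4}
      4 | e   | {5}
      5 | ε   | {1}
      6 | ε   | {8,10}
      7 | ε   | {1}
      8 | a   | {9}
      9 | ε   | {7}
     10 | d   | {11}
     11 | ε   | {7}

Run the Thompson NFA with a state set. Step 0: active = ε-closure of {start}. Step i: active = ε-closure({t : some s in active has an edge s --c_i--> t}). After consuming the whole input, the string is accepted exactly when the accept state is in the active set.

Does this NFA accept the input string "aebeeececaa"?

start: ε-closure({0}) = {0,2,6,8,10}
'a' @ 1: {1,3,4,7,9}  (accept∈set)
'e' @ 2: {1,5}  (accept∈set)
'b' @ 3: {}  — dead — no transitions
rest 'eeececaa' ignored (set empty)
after full input: {}  (accept=1 not in)

Answer: REJECT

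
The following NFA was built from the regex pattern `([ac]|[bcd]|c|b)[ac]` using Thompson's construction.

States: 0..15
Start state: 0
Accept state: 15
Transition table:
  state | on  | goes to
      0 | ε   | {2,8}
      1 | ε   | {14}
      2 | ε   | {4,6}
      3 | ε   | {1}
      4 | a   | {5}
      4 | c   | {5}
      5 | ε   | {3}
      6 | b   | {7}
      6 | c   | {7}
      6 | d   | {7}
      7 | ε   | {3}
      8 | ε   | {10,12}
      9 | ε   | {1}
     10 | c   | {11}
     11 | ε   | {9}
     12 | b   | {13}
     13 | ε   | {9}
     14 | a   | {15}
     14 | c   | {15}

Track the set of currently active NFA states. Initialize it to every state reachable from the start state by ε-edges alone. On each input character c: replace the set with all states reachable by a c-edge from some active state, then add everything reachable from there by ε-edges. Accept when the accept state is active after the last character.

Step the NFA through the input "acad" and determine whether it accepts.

start: ε-closure({0}) = {0,2,4,6,8,10,12}
'a' @ 1: {1,3,5,14}
'c' @ 2: {15}  ✓accept
'a' @ 3: {}  — state set empty
rest 'd' ignored (set empty)
end set {} — state 15 not in

Answer: REJECT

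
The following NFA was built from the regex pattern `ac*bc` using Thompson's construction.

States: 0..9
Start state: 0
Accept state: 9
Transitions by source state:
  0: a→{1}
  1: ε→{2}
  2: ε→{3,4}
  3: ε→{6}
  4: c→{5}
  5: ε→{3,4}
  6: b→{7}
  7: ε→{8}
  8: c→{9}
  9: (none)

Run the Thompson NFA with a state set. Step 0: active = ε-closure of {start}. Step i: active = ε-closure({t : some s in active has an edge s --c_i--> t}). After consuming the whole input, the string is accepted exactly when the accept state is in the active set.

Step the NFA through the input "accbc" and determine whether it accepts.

S₀ = ε-closure({0}) = {0}
'a' @ 1: {1,2,3,4,6}
'c' @ 2: {3,4,5,6}
'c' @ 3: {3,4,5,6}
'b' @ 4: {7,8}
'c' @ 5: {9}  [accepting]
end set {9} — state 9 in

Answer: ACCEPT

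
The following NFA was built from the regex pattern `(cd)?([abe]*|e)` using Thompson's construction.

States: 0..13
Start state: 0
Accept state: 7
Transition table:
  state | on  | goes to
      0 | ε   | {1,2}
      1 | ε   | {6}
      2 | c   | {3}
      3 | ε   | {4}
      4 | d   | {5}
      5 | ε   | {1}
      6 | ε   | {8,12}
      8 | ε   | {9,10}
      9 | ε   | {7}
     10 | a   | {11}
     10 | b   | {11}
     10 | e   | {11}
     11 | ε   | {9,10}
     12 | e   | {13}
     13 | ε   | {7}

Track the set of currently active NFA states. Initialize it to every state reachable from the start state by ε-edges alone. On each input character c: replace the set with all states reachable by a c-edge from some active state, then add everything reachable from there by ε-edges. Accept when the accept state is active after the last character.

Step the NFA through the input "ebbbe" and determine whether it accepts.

initial (ε-close {0}): {0,1,2,6,7,8,9,10,12}
'e' @ 1: {7,9,10,11,13}  ✓accept
'b' @ 2: {7,9,10,11}  ✓accept
'b' @ 3: {7,9,10,11}  ✓accept
'b' @ 4: {7,9,10,11}  ✓accept
'e' @ 5: {7,9,10,11}  ✓accept
final: {7,9,10,11}; accept 7 in set

Answer: ACCEPT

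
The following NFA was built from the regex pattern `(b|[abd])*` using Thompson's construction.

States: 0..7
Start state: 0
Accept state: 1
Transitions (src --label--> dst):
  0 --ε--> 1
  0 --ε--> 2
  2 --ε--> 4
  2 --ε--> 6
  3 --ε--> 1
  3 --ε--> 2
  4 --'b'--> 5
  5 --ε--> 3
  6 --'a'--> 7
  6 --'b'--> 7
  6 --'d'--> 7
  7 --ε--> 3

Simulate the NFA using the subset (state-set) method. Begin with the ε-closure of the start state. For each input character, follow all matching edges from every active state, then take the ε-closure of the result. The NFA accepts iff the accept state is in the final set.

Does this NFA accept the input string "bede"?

Answer: REJECT

Steps:
initial (ε-close {0}): {0,1,2,4,6}
'b' @ 1: {1,2,3,4,5,6,7}  ✓accept
'e' @ 2: {}  — state set empty
rest 'de' ignored (set empty)
end set {} — state 1 not in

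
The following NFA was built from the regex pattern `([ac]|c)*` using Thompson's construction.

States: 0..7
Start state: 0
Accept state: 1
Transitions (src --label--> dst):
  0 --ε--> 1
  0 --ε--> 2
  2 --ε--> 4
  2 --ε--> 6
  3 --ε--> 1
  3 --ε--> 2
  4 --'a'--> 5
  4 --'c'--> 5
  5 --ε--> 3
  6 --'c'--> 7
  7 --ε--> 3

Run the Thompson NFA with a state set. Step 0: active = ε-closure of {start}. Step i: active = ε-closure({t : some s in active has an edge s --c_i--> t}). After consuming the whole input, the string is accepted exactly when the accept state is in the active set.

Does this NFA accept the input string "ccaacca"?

S₀ = ε-closure({0}) = {0,1,2,4,6}
'c' @ 1: {1,2,3,4,5,6,7}  (accept∈set)
'c' @ 2: {1,2,3,4,5,6,7}  (accept∈set)
'a' @ 3: {1,2,3,4,5,6}  (accept∈set)
'a' @ 4: {1,2,3,4,5,6}  (accept∈set)
'c' @ 5: {1,2,3,4,5,6,7}  (accept∈set)
'c' @ 6: {1,2,3,4,5,6,7}  (accept∈set)
'a' @ 7: {1,2,3,4,5,6}  (accept∈set)
after full input: {1,2,3,4,5,6}  (accept=1 in)

Answer: ACCEPT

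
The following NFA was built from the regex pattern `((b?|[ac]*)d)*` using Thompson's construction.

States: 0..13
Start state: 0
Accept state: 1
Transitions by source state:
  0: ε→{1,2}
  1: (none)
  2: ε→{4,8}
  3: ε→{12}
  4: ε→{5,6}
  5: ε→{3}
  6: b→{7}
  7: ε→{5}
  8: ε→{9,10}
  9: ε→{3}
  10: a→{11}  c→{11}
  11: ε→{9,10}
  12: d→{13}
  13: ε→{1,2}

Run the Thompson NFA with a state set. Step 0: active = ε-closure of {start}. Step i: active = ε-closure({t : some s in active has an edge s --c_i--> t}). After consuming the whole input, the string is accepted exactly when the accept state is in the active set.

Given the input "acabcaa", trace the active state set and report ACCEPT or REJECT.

start: ε-closure({0}) = {0,1,2,3,4,5,6,8,9,10,12}
'a' @ 1: {3,9,10,11,12}
'c' @ 2: {3,9,10,11,12}
'a' @ 3: {3,9,10,11,12}
'b' @ 4: {}  — dead — no transitions
rest 'caa' ignored (set empty)
final: {}; accept 1 not in set

Answer: REJECT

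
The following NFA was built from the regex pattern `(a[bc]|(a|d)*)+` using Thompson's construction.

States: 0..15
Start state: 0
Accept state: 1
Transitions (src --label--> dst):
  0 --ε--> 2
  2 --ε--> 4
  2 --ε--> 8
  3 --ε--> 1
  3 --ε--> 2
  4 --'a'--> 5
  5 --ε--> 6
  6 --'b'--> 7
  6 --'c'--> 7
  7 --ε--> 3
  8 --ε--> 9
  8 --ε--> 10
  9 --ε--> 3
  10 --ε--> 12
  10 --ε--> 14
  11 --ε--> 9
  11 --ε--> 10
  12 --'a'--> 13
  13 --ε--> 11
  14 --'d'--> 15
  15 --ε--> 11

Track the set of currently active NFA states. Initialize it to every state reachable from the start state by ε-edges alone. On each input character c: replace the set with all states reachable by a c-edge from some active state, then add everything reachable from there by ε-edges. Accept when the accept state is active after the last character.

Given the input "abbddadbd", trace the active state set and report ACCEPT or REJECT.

Answer: REJECT

Derivation:
start: ε-closure({0}) = {0,1,2,3,4,8,9,10,12,14}
'a' @ 1: {1,2,3,4,5,6,8,9,10,11,12,13,14}  [accepting]
'b' @ 2: {1,2,3,4,7,8,9,10,12,14}  [accepting]
'b' @ 3: {}  — dead — no transitions
rest 'ddadbd' ignored (set empty)
end set {} — state 1 not in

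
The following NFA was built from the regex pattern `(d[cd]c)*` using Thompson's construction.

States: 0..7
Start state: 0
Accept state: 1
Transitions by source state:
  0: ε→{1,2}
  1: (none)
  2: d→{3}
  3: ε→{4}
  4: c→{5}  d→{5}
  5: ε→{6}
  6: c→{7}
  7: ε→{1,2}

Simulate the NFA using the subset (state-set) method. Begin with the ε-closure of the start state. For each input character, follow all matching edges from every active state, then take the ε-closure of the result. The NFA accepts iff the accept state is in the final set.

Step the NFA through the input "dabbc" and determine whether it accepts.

Answer: REJECT

Trace:
start: ε-closure({0}) = {0,1,2}
'd' @ 1: {3,4}
'a' @ 2: {}  — dead — no transitions
rest 'bbc' ignored (set empty)
after full input: {}  (accept=1 not in)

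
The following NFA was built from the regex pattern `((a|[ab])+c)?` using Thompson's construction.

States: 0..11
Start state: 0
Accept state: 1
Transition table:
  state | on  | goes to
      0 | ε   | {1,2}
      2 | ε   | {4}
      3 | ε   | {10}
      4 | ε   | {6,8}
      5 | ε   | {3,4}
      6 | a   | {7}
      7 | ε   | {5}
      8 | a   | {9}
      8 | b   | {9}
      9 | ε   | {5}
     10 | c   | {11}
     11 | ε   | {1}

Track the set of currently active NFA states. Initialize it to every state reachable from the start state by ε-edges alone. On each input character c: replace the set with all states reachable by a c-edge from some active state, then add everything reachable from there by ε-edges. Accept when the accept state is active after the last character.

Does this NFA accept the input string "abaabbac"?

S₀ = ε-closure({0}) = {0,1,2,4,6,8}
'a' @ 1: {3,4,5,6,7,8,9,10}
'b' @ 2: {3,4,5,6,8,9,10}
'a' @ 3: {3,4,5,6,7,8,9,10}
'a' @ 4: {3,4,5,6,7,8,9,10}
'b' @ 5: {3,4,5,6,8,9,10}
'b' @ 6: {3,4,5,6,8,9,10}
'a' @ 7: {3,4,5,6,7,8,9,10}
'c' @ 8: {1,11}  (accept∈set)
final: {1,11}; accept 1 in set

Answer: ACCEPT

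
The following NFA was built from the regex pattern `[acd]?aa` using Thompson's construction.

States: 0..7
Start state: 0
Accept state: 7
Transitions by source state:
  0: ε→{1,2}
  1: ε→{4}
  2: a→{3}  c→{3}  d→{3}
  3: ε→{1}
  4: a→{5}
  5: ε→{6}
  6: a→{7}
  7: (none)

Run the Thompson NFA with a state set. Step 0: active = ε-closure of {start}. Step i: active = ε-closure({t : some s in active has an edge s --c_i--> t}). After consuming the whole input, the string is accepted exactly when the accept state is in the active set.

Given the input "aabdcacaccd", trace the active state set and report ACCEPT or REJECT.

initial (ε-close {0}): {0,1,2,4}
'a' @ 1: {1,3,4,5,6}
'a' @ 2: {5,6,7}  ✓accept
'b' @ 3: {}  — no active states
rest 'dcacaccd' ignored (set empty)
after full input: {}  (accept=7 not in)

Answer: REJECT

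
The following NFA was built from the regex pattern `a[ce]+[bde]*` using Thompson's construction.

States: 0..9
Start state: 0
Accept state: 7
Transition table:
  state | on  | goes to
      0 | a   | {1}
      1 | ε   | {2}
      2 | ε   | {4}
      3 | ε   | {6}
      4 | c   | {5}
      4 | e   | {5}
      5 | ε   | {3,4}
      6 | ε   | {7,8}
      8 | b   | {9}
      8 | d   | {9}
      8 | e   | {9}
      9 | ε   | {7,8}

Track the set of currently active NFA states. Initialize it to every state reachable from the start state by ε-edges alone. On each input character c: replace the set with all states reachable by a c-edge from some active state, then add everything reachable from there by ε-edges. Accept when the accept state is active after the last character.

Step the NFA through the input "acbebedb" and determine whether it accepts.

start: ε-closure({0}) = {0}
'a' @ 1: {1,2,4}
'c' @ 2: {3,4,5,6,7,8}  [accepting]
'b' @ 3: {7,8,9}  [accepting]
'e' @ 4: {7,8,9}  [accepting]
'b' @ 5: {7,8,9}  [accepting]
'e' @ 6: {7,8,9}  [accepting]
'd' @ 7: {7,8,9}  [accepting]
'b' @ 8: {7,8,9}  [accepting]
final: {7,8,9}; accept 7 in set

Answer: ACCEPT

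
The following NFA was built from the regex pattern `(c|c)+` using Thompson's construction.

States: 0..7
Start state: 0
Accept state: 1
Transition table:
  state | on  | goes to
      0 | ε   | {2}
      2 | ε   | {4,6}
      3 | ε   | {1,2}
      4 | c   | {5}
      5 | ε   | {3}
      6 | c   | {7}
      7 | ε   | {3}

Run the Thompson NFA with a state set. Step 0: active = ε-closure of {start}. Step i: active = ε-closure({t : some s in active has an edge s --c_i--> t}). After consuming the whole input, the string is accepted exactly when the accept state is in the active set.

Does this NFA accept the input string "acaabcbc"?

start: ε-closure({0}) = {0,2,4,6}
'a' @ 1: {}  — no active states
rest 'caabcbc' ignored (set empty)
final: {}; accept 1 not in set

Answer: REJECT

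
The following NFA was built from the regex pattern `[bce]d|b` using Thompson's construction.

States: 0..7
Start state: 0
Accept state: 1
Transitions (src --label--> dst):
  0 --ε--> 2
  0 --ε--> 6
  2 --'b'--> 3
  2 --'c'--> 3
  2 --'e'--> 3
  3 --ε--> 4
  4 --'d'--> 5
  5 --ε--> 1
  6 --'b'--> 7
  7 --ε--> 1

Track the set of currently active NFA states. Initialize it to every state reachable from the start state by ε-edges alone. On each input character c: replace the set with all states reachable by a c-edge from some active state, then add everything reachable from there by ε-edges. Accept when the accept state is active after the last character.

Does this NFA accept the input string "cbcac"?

S₀ = ε-closure({0}) = {0,2,6}
'c' @ 1: {3,4}
'b' @ 2: {}  — dead — no transitions
rest 'cac' ignored (set empty)
final: {}; accept 1 not in set

Answer: REJECT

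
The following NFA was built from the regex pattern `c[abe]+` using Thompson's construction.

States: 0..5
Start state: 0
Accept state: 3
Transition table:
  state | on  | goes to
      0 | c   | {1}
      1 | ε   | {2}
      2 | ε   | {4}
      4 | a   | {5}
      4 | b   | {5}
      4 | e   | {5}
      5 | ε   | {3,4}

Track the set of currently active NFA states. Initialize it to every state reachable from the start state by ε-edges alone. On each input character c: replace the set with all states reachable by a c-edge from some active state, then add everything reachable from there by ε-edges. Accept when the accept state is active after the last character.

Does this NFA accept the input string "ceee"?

S₀ = ε-closure({0}) = {0}
'c' @ 1: {1,2,4}
'e' @ 2: {3,4,5}  [accepting]
'e' @ 3: {3,4,5}  [accepting]
'e' @ 4: {3,4,5}  [accepting]
final: {3,4,5}; accept 3 in set

Answer: ACCEPT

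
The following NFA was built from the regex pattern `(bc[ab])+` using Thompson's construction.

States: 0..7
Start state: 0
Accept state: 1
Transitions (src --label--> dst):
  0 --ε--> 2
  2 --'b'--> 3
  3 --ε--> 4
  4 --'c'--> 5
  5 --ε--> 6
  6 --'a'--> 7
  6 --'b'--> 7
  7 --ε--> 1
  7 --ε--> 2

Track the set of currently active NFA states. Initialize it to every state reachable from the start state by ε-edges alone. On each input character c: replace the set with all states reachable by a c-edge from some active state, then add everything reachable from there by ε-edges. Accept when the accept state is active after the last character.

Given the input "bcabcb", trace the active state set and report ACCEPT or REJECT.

Answer: ACCEPT

Derivation:
initial (ε-close {0}): {0,2}
'b' @ 1: {3,4}
'c' @ 2: {5,6}
'a' @ 3: {1,2,7}  [accepting]
'b' @ 4: {3,4}
'c' @ 5: {5,6}
'b' @ 6: {1,2,7}  [accepting]
end set {1,2,7} — state 1 in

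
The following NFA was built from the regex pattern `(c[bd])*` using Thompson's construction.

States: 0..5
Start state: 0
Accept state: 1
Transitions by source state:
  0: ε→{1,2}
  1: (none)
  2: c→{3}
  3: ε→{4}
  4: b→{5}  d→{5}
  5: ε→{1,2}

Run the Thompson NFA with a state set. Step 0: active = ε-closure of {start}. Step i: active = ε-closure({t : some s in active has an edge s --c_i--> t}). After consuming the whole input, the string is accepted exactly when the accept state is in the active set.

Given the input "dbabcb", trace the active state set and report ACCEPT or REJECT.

S₀ = ε-closure({0}) = {0,1,2}
'd' @ 1: {}  — state set empty
rest 'babcb' ignored (set empty)
after full input: {}  (accept=1 not in)

Answer: REJECT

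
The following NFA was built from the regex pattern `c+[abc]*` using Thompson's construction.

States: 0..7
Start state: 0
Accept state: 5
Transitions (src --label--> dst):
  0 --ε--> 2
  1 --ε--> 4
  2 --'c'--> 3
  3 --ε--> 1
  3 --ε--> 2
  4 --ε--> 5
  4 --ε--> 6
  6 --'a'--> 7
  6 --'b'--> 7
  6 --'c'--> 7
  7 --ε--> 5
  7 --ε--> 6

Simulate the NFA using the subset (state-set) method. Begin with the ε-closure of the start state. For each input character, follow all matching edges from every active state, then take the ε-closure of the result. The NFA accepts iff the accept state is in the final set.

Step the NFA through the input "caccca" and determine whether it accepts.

Answer: ACCEPT

Steps:
S₀ = ε-closure({0}) = {0,2}
'c' @ 1: {1,2,3,4,5,6}  [accepting]
'a' @ 2: {5,6,7}  [accepting]
'c' @ 3: {5,6,7}  [accepting]
'c' @ 4: {5,6,7}  [accepting]
'c' @ 5: {5,6,7}  [accepting]
'a' @ 6: {5,6,7}  [accepting]
end set {5,6,7} — state 5 in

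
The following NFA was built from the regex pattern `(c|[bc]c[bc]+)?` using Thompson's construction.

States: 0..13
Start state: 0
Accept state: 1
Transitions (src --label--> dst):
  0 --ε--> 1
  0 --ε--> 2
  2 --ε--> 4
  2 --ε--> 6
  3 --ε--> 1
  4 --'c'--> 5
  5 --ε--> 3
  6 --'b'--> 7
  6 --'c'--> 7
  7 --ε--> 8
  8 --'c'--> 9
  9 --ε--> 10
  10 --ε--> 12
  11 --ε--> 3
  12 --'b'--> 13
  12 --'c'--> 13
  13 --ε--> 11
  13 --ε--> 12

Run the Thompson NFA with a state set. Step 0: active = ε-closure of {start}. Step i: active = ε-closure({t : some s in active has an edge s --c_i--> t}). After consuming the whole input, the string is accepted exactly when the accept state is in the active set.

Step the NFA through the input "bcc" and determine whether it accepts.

Answer: ACCEPT

Derivation:
initial (ε-close {0}): {0,1,2,4,6}
'b' @ 1: {7,8}
'c' @ 2: {9,10,12}
'c' @ 3: {1,3,11,12,13}  (accept∈set)
final: {1,3,11,12,13}; accept 1 in set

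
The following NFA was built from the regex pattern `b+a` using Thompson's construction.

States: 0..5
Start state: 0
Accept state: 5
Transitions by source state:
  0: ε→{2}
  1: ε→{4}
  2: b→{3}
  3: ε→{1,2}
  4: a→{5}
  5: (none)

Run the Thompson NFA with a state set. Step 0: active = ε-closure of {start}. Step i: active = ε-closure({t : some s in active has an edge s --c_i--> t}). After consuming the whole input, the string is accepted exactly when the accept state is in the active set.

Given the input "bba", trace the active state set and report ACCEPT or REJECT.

Answer: ACCEPT

Derivation:
initial (ε-close {0}): {0,2}
'b' @ 1: {1,2,3,4}
'b' @ 2: {1,2,3,4}
'a' @ 3: {5}  (accept∈set)
after full input: {5}  (accept=5 in)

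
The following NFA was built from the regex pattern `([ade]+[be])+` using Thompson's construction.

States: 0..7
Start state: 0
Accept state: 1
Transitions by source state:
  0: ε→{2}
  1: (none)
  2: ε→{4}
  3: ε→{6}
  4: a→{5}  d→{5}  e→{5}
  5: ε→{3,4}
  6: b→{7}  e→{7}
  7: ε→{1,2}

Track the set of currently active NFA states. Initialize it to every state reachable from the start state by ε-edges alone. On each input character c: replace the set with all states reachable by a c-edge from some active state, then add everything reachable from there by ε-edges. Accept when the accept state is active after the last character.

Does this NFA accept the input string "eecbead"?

S₀ = ε-closure({0}) = {0,2,4}
'e' @ 1: {3,4,5,6}
'e' @ 2: {1,2,3,4,5,6,7}  [accepting]
'c' @ 3: {}  — state set empty
rest 'bead' ignored (set empty)
after full input: {}  (accept=1 not in)

Answer: REJECT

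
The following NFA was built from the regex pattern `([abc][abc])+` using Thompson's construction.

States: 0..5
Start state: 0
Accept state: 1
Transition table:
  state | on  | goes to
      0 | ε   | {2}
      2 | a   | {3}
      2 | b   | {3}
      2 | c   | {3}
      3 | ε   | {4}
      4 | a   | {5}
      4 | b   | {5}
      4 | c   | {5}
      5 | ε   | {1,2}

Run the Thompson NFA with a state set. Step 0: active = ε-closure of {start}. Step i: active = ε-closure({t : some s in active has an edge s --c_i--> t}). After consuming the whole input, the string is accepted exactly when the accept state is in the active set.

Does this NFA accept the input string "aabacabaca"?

initial (ε-close {0}): {0,2}
'a' @ 1: {3,4}
'a' @ 2: {1,2,5}  ✓accept
'b' @ 3: {3,4}
'a' @ 4: {1,2,5}  ✓accept
'c' @ 5: {3,4}
'a' @ 6: {1,2,5}  ✓accept
'b' @ 7: {3,4}
'a' @ 8: {1,2,5}  ✓accept
'c' @ 9: {3,4}
'a' @ 10: {1,2,5}  ✓accept
end set {1,2,5} — state 1 in

Answer: ACCEPT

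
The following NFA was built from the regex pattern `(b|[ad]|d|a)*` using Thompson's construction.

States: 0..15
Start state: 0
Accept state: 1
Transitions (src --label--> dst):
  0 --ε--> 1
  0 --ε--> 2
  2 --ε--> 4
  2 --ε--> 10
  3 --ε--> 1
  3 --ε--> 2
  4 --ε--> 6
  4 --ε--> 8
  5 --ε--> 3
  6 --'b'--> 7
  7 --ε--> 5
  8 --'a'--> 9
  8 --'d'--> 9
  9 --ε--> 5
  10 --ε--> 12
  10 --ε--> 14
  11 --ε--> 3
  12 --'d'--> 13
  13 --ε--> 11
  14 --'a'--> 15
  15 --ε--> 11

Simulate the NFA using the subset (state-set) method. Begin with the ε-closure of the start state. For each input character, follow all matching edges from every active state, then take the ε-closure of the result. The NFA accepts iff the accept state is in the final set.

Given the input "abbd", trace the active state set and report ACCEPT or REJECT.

Answer: ACCEPT

Trace:
S₀ = ε-closure({0}) = {0,1,2,4,6,8,10,12,14}
'a' @ 1: {1,2,3,4,5,6,8,9,10,11,12,14,15}  ✓accept
'b' @ 2: {1,2,3,4,5,6,7,8,10,12,14}  ✓accept
'b' @ 3: {1,2,3,4,5,6,7,8,10,12,14}  ✓accept
'd' @ 4: {1,2,3,4,5,6,8,9,10,11,12,13,14}  ✓accept
after full input: {1,2,3,4,5,6,8,9,10,11,12,13,14}  (accept=1 in)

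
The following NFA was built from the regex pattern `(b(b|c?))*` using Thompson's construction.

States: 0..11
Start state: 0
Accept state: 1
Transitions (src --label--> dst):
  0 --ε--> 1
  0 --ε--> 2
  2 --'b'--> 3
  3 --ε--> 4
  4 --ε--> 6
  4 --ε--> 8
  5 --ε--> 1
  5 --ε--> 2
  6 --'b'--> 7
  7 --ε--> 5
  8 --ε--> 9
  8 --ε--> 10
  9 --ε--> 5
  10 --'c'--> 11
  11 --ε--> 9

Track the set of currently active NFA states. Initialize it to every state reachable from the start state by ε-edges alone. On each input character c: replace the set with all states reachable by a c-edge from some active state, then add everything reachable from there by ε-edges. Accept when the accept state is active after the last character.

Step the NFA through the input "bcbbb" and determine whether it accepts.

initial (ε-close {0}): {0,1,2}
'b' @ 1: {1,2,3,4,5,6,8,9,10}  ✓accept
'c' @ 2: {1,2,5,9,11}  ✓accept
'b' @ 3: {1,2,3,4,5,6,8,9,10}  ✓accept
'b' @ 4: {1,2,3,4,5,6,7,8,9,10}  ✓accept
'b' @ 5: {1,2,3,4,5,6,7,8,9,10}  ✓accept
after full input: {1,2,3,4,5,6,7,8,9,10}  (accept=1 in)

Answer: ACCEPT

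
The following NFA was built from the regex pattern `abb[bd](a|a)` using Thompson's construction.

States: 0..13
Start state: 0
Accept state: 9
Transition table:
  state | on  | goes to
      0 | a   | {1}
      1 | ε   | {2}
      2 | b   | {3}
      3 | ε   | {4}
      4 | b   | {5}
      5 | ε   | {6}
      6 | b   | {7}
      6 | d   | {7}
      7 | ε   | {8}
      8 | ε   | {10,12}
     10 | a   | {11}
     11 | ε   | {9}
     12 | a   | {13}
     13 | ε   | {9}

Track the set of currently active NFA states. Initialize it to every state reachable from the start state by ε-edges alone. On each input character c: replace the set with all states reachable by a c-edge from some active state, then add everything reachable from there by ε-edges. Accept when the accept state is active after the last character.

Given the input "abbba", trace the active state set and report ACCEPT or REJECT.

initial (ε-close {0}): {0}
'a' @ 1: {1,2}
'b' @ 2: {3,4}
'b' @ 3: {5,6}
'b' @ 4: {7,8,10,12}
'a' @ 5: {9,11,13}  ✓accept
final: {9,11,13}; accept 9 in set

Answer: ACCEPT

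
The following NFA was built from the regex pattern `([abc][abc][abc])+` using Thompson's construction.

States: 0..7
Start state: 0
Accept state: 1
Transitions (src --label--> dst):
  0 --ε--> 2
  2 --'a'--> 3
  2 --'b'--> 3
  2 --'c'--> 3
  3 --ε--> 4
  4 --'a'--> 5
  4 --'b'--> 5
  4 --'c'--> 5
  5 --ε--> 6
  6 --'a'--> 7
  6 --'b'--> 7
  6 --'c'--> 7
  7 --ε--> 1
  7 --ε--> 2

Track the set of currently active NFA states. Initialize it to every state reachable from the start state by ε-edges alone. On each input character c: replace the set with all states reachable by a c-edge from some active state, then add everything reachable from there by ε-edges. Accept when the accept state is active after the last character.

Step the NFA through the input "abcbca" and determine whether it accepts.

Answer: ACCEPT

Steps:
S₀ = ε-closure({0}) = {0,2}
'a' @ 1: {3,4}
'b' @ 2: {5,6}
'c' @ 3: {1,2,7}  (accept∈set)
'b' @ 4: {3,4}
'c' @ 5: {5,6}
'a' @ 6: {1,2,7}  (accept∈set)
final: {1,2,7}; accept 1 in set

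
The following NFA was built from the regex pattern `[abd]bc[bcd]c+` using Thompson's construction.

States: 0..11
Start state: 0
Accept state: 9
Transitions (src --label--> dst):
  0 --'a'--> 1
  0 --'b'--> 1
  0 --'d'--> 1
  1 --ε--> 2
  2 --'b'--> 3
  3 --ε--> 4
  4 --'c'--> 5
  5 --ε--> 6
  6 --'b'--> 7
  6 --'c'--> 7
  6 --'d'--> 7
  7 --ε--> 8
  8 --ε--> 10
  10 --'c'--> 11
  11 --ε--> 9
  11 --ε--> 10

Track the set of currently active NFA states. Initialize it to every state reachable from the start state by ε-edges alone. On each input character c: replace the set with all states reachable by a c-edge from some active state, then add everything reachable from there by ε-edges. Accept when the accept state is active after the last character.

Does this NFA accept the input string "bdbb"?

Answer: REJECT

Derivation:
initial (ε-close {0}): {0}
'b' @ 1: {1,2}
'd' @ 2: {}  — dead — no transitions
rest 'bb' ignored (set empty)
after full input: {}  (accept=9 not in)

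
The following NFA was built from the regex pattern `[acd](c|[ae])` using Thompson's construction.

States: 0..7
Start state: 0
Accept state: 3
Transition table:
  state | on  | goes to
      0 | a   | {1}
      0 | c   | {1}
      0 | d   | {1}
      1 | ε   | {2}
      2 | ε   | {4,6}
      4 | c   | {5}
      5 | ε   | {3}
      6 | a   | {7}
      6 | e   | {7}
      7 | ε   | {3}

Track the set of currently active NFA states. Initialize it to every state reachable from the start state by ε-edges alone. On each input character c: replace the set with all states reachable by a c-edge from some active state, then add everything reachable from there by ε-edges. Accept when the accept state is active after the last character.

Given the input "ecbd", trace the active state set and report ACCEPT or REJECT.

S₀ = ε-closure({0}) = {0}
'e' @ 1: {}  — dead — no transitions
rest 'cbd' ignored (set empty)
end set {} — state 3 not in

Answer: REJECT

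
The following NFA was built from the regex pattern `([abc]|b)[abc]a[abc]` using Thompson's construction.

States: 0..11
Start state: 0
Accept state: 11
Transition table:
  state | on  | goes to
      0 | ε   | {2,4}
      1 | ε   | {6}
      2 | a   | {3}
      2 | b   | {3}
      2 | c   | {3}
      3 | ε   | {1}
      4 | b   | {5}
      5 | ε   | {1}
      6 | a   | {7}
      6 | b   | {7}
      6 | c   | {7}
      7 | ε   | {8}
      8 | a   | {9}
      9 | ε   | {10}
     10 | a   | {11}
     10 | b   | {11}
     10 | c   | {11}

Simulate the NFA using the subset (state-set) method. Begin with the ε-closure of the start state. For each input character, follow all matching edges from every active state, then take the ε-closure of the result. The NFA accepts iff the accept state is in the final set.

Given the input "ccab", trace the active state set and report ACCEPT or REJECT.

Answer: ACCEPT

Derivation:
initial (ε-close {0}): {0,2,4}
'c' @ 1: {1,3,6}
'c' @ 2: {7,8}
'a' @ 3: {9,10}
'b' @ 4: {11}  (accept∈set)
after full input: {11}  (accept=11 in)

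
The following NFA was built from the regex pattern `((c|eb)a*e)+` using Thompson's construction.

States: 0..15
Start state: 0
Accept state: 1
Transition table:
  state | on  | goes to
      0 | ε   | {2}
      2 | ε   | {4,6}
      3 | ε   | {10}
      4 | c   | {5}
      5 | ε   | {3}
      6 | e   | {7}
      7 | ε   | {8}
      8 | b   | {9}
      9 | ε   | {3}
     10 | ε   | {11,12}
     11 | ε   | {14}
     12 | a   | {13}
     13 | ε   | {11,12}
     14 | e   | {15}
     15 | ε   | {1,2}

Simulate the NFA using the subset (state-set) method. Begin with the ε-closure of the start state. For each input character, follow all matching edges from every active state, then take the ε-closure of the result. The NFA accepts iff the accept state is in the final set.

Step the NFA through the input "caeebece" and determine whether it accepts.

Answer: ACCEPT

Steps:
S₀ = ε-closure({0}) = {0,2,4,6}
'c' @ 1: {3,5,10,11,12,14}
'a' @ 2: {11,12,13,14}
'e' @ 3: {1,2,4,6,15}  ✓accept
'e' @ 4: {7,8}
'b' @ 5: {3,9,10,11,12,14}
'e' @ 6: {1,2,4,6,15}  ✓accept
'c' @ 7: {3,5,10,11,12,14}
'e' @ 8: {1,2,4,6,15}  ✓accept
after full input: {1,2,4,6,15}  (accept=1 in)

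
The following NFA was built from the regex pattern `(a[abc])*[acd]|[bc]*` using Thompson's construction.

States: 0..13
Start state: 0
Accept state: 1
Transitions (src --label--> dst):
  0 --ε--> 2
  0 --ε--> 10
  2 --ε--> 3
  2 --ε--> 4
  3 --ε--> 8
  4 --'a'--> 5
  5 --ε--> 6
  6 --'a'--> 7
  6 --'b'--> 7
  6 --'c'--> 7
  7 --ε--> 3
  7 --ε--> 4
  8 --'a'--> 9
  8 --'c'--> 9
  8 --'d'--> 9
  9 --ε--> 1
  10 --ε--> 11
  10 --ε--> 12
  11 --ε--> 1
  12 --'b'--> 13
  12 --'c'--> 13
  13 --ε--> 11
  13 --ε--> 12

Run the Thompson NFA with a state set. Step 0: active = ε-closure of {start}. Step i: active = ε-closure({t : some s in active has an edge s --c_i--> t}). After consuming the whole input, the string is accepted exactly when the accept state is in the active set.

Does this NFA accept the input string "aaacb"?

Answer: REJECT

Trace:
S₀ = ε-closure({0}) = {0,1,2,3,4,8,10,11,12}
'a' @ 1: {1,5,6,9}  [accepting]
'a' @ 2: {3,4,7,8}
'a' @ 3: {1,5,6,9}  [accepting]
'c' @ 4: {3,4,7,8}
'b' @ 5: {}  — state set empty
final: {}; accept 1 not in set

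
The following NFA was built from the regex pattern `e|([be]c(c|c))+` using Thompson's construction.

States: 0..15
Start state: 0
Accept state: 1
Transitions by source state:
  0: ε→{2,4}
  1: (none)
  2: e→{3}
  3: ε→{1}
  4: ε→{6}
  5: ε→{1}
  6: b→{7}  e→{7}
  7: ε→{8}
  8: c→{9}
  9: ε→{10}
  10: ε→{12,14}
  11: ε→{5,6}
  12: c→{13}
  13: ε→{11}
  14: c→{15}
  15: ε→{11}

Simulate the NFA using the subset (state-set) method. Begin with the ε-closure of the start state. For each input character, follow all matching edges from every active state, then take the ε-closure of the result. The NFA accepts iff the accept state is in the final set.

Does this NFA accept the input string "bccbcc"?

Answer: ACCEPT

Derivation:
S₀ = ε-closure({0}) = {0,2,4,6}
'b' @ 1: {7,8}
'c' @ 2: {9,10,12,14}
'c' @ 3: {1,5,6,11,13,15}  [accepting]
'b' @ 4: {7,8}
'c' @ 5: {9,10,12,14}
'c' @ 6: {1,5,6,11,13,15}  [accepting]
after full input: {1,5,6,11,13,15}  (accept=1 in)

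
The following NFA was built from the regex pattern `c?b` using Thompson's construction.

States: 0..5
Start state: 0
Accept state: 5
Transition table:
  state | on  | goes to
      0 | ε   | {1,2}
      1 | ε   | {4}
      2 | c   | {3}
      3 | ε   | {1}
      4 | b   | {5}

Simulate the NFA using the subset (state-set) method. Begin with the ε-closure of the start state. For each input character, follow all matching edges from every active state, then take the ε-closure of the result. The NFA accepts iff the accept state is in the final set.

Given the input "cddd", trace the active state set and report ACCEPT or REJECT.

start: ε-closure({0}) = {0,1,2,4}
'c' @ 1: {1,3,4}
'd' @ 2: {}  — dead — no transitions
rest 'dd' ignored (set empty)
after full input: {}  (accept=5 not in)

Answer: REJECT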